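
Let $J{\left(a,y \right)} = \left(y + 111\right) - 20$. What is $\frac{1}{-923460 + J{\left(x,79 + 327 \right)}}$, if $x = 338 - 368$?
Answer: $- \frac{1}{922963} \approx -1.0835 \cdot 10^{-6}$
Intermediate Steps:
$x = -30$
$J{\left(a,y \right)} = 91 + y$ ($J{\left(a,y \right)} = \left(111 + y\right) - 20 = 91 + y$)
$\frac{1}{-923460 + J{\left(x,79 + 327 \right)}} = \frac{1}{-923460 + \left(91 + \left(79 + 327\right)\right)} = \frac{1}{-923460 + \left(91 + 406\right)} = \frac{1}{-923460 + 497} = \frac{1}{-922963} = - \frac{1}{922963}$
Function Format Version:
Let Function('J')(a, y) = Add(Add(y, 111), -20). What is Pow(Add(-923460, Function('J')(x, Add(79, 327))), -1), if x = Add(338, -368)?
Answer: Rational(-1, 922963) ≈ -1.0835e-6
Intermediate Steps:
x = -30
Function('J')(a, y) = Add(91, y) (Function('J')(a, y) = Add(Add(111, y), -20) = Add(91, y))
Pow(Add(-923460, Function('J')(x, Add(79, 327))), -1) = Pow(Add(-923460, Add(91, Add(79, 327))), -1) = Pow(Add(-923460, Add(91, 406)), -1) = Pow(Add(-923460, 497), -1) = Pow(-922963, -1) = Rational(-1, 922963)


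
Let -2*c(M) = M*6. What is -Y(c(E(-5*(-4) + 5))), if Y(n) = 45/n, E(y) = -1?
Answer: -15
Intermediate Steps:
c(M) = -3*M (c(M) = -M*6/2 = -3*M)
-Y(c(E(-5*(-4) + 5))) = -45/((-3*(-1))) = -45/3 = -1*15 = -15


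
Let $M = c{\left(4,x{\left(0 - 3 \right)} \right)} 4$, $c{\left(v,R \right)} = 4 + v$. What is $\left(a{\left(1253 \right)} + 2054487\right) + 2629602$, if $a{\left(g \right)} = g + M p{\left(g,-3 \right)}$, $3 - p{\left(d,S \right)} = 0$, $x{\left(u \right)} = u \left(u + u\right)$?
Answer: $4685438$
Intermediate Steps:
$x{\left(u \right)} = 2 u^{2}$ ($x{\left(u \right)} = u 2 u = 2 u^{2}$)
$p{\left(d,S \right)} = 3$ ($p{\left(d,S \right)} = 3 - 0 = 3 + 0 = 3$)
$M = 32$ ($M = \left(4 + 4\right) 4 = 8 \cdot 4 = 32$)
$a{\left(g \right)} = 96 + g$ ($a{\left(g \right)} = g + 32 \cdot 3 = g + 96 = 96 + g$)
$\left(a{\left(1253 \right)} + 2054487\right) + 2629602 = \left(\left(96 + 1253\right) + 2054487\right) + 2629602 = \left(1349 + 2054487\right) + 2629602 = 2055836 + 2629602 = 4685438$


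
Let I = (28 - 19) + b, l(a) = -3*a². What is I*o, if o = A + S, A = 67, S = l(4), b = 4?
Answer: 247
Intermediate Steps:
S = -48 (S = -3*4² = -3*16 = -48)
o = 19 (o = 67 - 48 = 19)
I = 13 (I = (28 - 19) + 4 = 9 + 4 = 13)
I*o = 13*19 = 247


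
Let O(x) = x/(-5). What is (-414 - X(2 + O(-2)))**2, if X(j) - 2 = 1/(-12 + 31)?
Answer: 62489025/361 ≈ 1.7310e+5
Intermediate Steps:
O(x) = -x/5 (O(x) = x*(-1/5) = -x/5)
X(j) = 39/19 (X(j) = 2 + 1/(-12 + 31) = 2 + 1/19 = 39/19)
(-414 - X(2 + O(-2)))**2 = (-414 - 1*39/19)**2 = (-414 - 39/19)**2 = (-7905/19)**2 = 62489025/361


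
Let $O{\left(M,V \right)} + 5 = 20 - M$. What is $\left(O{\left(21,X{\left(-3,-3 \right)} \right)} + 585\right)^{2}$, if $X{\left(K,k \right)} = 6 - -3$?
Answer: $335241$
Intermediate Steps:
$X{\left(K,k \right)} = 9$ ($X{\left(K,k \right)} = 6 + 3 = 9$)
$O{\left(M,V \right)} = 15 - M$ ($O{\left(M,V \right)} = -5 - \left(-20 + M\right) = 15 - M$)
$\left(O{\left(21,X{\left(-3,-3 \right)} \right)} + 585\right)^{2} = \left(\left(15 - 21\right) + 585\right)^{2} = \left(-6 + 585\right)^{2} = 579^{2} = 335241$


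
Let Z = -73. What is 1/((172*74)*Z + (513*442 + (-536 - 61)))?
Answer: -1/702995 ≈ -1.4225e-6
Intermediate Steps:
1/((172*74)*Z + (513*442 + (-536 - 61))) = 1/((172*74)*(-73) + (513*442 + (-536 - 61))) = 1/(12728*(-73) + (226746 - 597)) = 1/(-929144 + 226149) = 1/(-702995) = -1/702995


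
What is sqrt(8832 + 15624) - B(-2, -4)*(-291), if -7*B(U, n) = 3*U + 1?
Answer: 1455/7 + 2*sqrt(6114) ≈ 364.24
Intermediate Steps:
B(U, n) = -1/7 - 3*U/7 (B(U, n) = -(3*U + 1)/7 = -(1 + 3*U)/7 = -1/7 - 3*U/7)
sqrt(8832 + 15624) - B(-2, -4)*(-291) = sqrt(8832 + 15624) - (-1/7 - 3/7*(-2))*(-291) = sqrt(24456) - (-1/7 + 6/7)*(-291) = 2*sqrt(6114) - 5*(-291)/7 = 2*sqrt(6114) - 1*(-1455/7) = 2*sqrt(6114) + 1455/7 = 1455/7 + 2*sqrt(6114)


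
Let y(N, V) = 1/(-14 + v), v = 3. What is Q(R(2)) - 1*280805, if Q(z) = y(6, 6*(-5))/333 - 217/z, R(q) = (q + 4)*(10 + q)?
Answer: -8228798047/29304 ≈ -2.8081e+5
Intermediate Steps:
R(q) = (4 + q)*(10 + q)
y(N, V) = -1/11 (y(N, V) = 1/(-14 + 3) = 1/(-11) = -1/11)
Q(z) = -1/3663 - 217/z (Q(z) = -1/11/333 - 217/z = -1/11*1/333 - 217/z = -1/3663 - 217/z)
Q(R(2)) - 1*280805 = (-794871 - (40 + 2**2 + 14*2))/(3663*(40 + 2**2 + 14*2)) - 1*280805 = (-794871 - (40 + 4 + 28))/(3663*(40 + 4 + 28)) - 280805 = (1/3663)*(-794871 - 1*72)/72 - 280805 = (1/3663)*(1/72)*(-794871 - 72) - 280805 = (1/3663)*(1/72)*(-794943) - 280805 = -88327/29304 - 280805 = -8228798047/29304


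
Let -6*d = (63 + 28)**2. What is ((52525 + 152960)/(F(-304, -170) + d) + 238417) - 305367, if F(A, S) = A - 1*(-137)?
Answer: -622729760/9283 ≈ -67083.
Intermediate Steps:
F(A, S) = 137 + A (F(A, S) = A + 137 = 137 + A)
d = -8281/6 (d = -(63 + 28)**2/6 = -1/6*91**2 = -1/6*8281 = -8281/6 ≈ -1380.2)
((52525 + 152960)/(F(-304, -170) + d) + 238417) - 305367 = ((52525 + 152960)/((137 - 304) - 8281/6) + 238417) - 305367 = (205485/(-167 - 8281/6) + 238417) - 305367 = (205485/(-9283/6) + 238417) - 305367 = (205485*(-6/9283) + 238417) - 305367 = (-1232910/9283 + 238417) - 305367 = 2211992101/9283 - 305367 = -622729760/9283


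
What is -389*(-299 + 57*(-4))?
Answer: 205003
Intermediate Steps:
-389*(-299 + 57*(-4)) = -389*(-299 - 228) = -389*(-527) = 205003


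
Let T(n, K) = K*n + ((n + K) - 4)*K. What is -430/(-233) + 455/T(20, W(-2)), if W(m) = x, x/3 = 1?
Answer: 12025/2097 ≈ 5.7344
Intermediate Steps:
x = 3 (x = 3*1 = 3)
W(m) = 3
T(n, K) = K*n + K*(-4 + K + n) (T(n, K) = K*n + ((K + n) - 4)*K = K*n + (-4 + K + n)*K = K*n + K*(-4 + K + n))
-430/(-233) + 455/T(20, W(-2)) = -430/(-233) + 455/((3*(-4 + 3 + 2*20))) = -430*(-1/233) + 455/((3*(-4 + 3 + 40))) = 430/233 + 455/((3*39)) = 430/233 + 455/117 = 430/233 + 455*(1/117) = 430/233 + 35/9 = 12025/2097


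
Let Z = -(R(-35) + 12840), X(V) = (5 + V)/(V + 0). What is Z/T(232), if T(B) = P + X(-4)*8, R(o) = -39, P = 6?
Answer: -12801/4 ≈ -3200.3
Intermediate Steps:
X(V) = (5 + V)/V
Z = -12801 (Z = -(-39 + 12840) = -1*12801 = -12801)
T(B) = 4 (T(B) = 6 + ((5 - 4)/(-4))*8 = 6 - ¼*1*8 = 6 - ¼*8 = 6 - 2 = 4)
Z/T(232) = -12801/4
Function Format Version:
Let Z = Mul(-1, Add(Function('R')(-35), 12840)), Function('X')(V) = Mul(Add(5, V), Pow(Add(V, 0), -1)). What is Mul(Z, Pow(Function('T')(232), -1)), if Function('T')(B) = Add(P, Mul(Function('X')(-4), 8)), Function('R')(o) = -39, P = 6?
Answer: Rational(-12801, 4) ≈ -3200.3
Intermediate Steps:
Function('X')(V) = Mul(Pow(V, -1), Add(5, V)) (Function('X')(V) = Mul(Add(5, V), Pow(V, -1)) = Mul(Pow(V, -1), Add(5, V)))
Z = -12801 (Z = Mul(-1, Add(-39, 12840)) = Mul(-1, 12801) = -12801)
Function('T')(B) = 4 (Function('T')(B) = Add(6, Mul(Mul(Pow(-4, -1), Add(5, -4)), 8)) = Add(6, Mul(Mul(Rational(-1, 4), 1), 8)) = Add(6, Mul(Rational(-1, 4), 8)) = Add(6, -2) = 4)
Mul(Z, Pow(Function('T')(232), -1)) = Mul(-12801, Pow(4, -1)) = Mul(-12801, Rational(1, 4)) = Rational(-12801, 4)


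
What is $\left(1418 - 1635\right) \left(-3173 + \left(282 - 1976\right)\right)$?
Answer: $1056139$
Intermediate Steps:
$\left(1418 - 1635\right) \left(-3173 + \left(282 - 1976\right)\right) = - 217 \left(-3173 + \left(282 - 1976\right)\right) = - 217 \left(-3173 - 1694\right) = \left(-217\right) \left(-4867\right) = 1056139$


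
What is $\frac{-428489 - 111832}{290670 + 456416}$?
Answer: $- \frac{540321}{747086} \approx -0.72324$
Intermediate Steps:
$\frac{-428489 - 111832}{290670 + 456416} = - \frac{540321}{747086}$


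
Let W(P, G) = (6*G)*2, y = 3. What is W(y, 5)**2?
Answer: 3600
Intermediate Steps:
W(P, G) = 12*G
W(y, 5)**2 = (12*5)**2 = 60**2 = 3600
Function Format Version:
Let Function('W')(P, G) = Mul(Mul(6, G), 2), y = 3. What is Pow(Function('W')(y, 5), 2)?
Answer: 3600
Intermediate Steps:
Function('W')(P, G) = Mul(12, G)
Pow(Function('W')(y, 5), 2) = Pow(Mul(12, 5), 2) = Pow(60, 2) = 3600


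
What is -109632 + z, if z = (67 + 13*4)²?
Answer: -95471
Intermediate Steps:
z = 14161 (z = (67 + 52)² = 119² = 14161)
-109632 + z = -109632 + 14161 = -95471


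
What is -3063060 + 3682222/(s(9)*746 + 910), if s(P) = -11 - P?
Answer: -21458576411/7005 ≈ -3.0633e+6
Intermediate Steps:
-3063060 + 3682222/(s(9)*746 + 910) = -3063060 + 3682222/((-11 - 1*9)*746 + 910) = -3063060 + 3682222/((-11 - 9)*746 + 910) = -3063060 + 3682222/(-20*746 + 910) = -3063060 + 3682222/(-14920 + 910) = -3063060 + 3682222/(-14010) = -3063060 + 3682222*(-1/14010) = -3063060 - 1841111/7005 = -21458576411/7005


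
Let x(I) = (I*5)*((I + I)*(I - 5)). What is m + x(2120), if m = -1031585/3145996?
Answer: 299047557532728415/3145996 ≈ 9.5057e+10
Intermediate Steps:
x(I) = 10*I²*(-5 + I) (x(I) = (5*I)*((2*I)*(-5 + I)) = (5*I)*(2*I*(-5 + I)) = 10*I²*(-5 + I))
m = -1031585/3145996 (m = -1031585*1/3145996 = -1031585/3145996 ≈ -0.32790)
m + x(2120) = -1031585/3145996 + 10*2120²*(-5 + 2120) = -1031585/3145996 + 10*4494400*2115 = -1031585/3145996 + 95056560000 = 299047557532728415/3145996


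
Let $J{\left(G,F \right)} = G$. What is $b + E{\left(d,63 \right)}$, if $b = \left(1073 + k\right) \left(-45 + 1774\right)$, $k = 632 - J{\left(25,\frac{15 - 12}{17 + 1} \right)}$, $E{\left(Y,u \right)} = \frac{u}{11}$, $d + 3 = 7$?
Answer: $\frac{31951983}{11} \approx 2.9047 \cdot 10^{6}$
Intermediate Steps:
$d = 4$ ($d = -3 + 7 = 4$)
$E{\left(Y,u \right)} = \frac{u}{11}$ ($E{\left(Y,u \right)} = u \frac{1}{11} = \frac{u}{11}$)
$k = 607$ ($k = 632 - 25 = 607$)
$b = 2904720$ ($b = \left(1073 + 607\right) \left(-45 + 1774\right) = 1680 \cdot 1729 = 2904720$)
$b + E{\left(d,63 \right)} = 2904720 + \frac{1}{11} \cdot 63 = 2904720 + \frac{63}{11} = \frac{31951983}{11}$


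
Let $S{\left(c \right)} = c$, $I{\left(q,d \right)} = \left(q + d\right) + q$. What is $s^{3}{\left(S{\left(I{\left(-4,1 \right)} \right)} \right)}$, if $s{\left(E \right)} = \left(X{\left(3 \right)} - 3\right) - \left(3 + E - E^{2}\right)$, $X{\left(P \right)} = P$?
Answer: $148877$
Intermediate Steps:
$I{\left(q,d \right)} = d + 2 q$ ($I{\left(q,d \right)} = \left(d + q\right) + q = d + 2 q$)
$s{\left(E \right)} = -3 + E^{2} - E$ ($s{\left(E \right)} = \left(3 - 3\right) - \left(3 + E - E^{2}\right) = 0 - \left(3 + E - E^{2}\right) = -3 + E^{2} - E$)
$s^{3}{\left(S{\left(I{\left(-4,1 \right)} \right)} \right)} = \left(-3 + \left(1 + 2 \left(-4\right)\right)^{2} - \left(1 + 2 \left(-4\right)\right)\right)^{3} = \left(-3 + \left(1 - 8\right)^{2} - \left(1 - 8\right)\right)^{3} = \left(-3 + \left(-7\right)^{2} - -7\right)^{3} = \left(-3 + 49 + 7\right)^{3} = 53^{3} = 148877$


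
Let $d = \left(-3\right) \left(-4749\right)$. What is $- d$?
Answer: $-14247$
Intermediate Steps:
$d = 14247$
$- d = \left(-1\right) 14247 = -14247$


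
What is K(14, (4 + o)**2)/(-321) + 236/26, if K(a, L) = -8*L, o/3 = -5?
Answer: 50462/4173 ≈ 12.092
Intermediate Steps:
o = -15 (o = 3*(-5) = -15)
K(14, (4 + o)**2)/(-321) + 236/26 = -8*(4 - 15)**2/(-321) + 236/26 = -8*(-11)**2*(-1/321) + 236*(1/26) = -8*121*(-1/321) + 118/13 = -968*(-1/321) + 118/13 = 968/321 + 118/13 = 50462/4173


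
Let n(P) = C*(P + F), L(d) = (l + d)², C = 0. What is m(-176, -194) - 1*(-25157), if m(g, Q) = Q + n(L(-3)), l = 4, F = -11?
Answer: 24963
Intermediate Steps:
L(d) = (4 + d)²
n(P) = 0 (n(P) = 0*(P - 11) = 0*(-11 + P) = 0)
m(g, Q) = Q (m(g, Q) = Q + 0 = Q)
m(-176, -194) - 1*(-25157) = -194 - 1*(-25157) = -194 + 25157 = 24963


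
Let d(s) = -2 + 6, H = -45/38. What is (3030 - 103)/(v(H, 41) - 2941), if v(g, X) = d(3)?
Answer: -2927/2937 ≈ -0.99660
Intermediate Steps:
H = -45/38 (H = -45*1/38 = -45/38 ≈ -1.1842)
d(s) = 4
v(g, X) = 4
(3030 - 103)/(v(H, 41) - 2941) = (3030 - 103)/(4 - 2941) = 2927/(-2937) = 2927*(-1/2937) = -2927/2937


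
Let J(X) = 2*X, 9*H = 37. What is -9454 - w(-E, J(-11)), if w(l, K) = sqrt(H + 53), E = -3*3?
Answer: -9454 - sqrt(514)/3 ≈ -9461.6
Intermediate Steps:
H = 37/9 (H = (1/9)*37 = 37/9 ≈ 4.1111)
E = -9
w(l, K) = sqrt(514)/3 (w(l, K) = sqrt(37/9 + 53) = sqrt(514/9) = sqrt(514)/3)
-9454 - w(-E, J(-11)) = -9454 - sqrt(514)/3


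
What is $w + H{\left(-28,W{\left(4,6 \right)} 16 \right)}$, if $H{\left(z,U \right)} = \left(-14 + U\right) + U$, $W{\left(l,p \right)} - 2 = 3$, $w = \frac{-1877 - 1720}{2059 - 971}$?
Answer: $\frac{155251}{1088} \approx 142.69$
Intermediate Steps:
$w = - \frac{3597}{1088} \approx -3.3061$
$W{\left(l,p \right)} = 5$ ($W{\left(l,p \right)} = 2 + 3 = 5$)
$H{\left(z,U \right)} = -14 + 2 U$
$w + H{\left(-28,W{\left(4,6 \right)} 16 \right)} = - \frac{3597}{1088} - \left(14 - 2 \cdot 5 \cdot 16\right) = - \frac{3597}{1088} + \left(-14 + 2 \cdot 80\right) = - \frac{3597}{1088} + \left(-14 + 160\right) = - \frac{3597}{1088} + 146 = \frac{155251}{1088}$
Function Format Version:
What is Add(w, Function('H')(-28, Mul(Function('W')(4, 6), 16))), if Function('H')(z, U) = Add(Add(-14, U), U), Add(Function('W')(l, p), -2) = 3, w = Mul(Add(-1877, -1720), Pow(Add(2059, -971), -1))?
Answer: Rational(155251, 1088) ≈ 142.69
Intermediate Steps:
w = Rational(-3597, 1088) (w = Mul(-3597, Pow(1088, -1)) = Mul(-3597, Rational(1, 1088)) = Rational(-3597, 1088) ≈ -3.3061)
Function('W')(l, p) = 5 (Function('W')(l, p) = Add(2, 3) = 5)
Function('H')(z, U) = Add(-14, Mul(2, U))
Add(w, Function('H')(-28, Mul(Function('W')(4, 6), 16))) = Add(Rational(-3597, 1088), Add(-14, Mul(2, Mul(5, 16)))) = Add(Rational(-3597, 1088), Add(-14, Mul(2, 80))) = Add(Rational(-3597, 1088), Add(-14, 160)) = Add(Rational(-3597, 1088), 146) = Rational(155251, 1088)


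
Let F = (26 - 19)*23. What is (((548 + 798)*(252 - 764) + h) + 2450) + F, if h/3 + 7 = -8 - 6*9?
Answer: -686748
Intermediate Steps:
h = -207 (h = -21 + 3*(-8 - 6*9) = -21 + 3*(-8 - 54) = -21 + 3*(-62) = -21 - 186 = -207)
F = 161 (F = 7*23 = 161)
(((548 + 798)*(252 - 764) + h) + 2450) + F = (((548 + 798)*(252 - 764) - 207) + 2450) + 161 = ((1346*(-512) - 207) + 2450) + 161 = ((-689152 - 207) + 2450) + 161 = (-689359 + 2450) + 161 = -686909 + 161 = -686748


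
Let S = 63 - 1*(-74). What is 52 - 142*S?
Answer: -19402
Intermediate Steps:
S = 137 (S = 63 + 74 = 137)
52 - 142*S = 52 - 142*137 = 52 - 19454 = -19402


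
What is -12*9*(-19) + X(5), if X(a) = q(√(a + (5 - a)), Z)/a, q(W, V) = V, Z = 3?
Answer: 10263/5 ≈ 2052.6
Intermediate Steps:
X(a) = 3/a
-12*9*(-19) + X(5) = -12*9*(-19) + 3/5 = -108*(-19) + 3*(⅕) = 2052 + ⅗ = 10263/5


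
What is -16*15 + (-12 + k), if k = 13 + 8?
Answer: -231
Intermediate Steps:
k = 21
-16*15 + (-12 + k) = -16*15 + (-12 + 21) = -240 + 9 = -231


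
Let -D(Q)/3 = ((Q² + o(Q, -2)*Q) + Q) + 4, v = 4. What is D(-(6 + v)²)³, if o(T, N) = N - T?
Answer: -30371328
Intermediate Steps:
D(Q) = -12 - 3*Q - 3*Q² - 3*Q*(-2 - Q) (D(Q) = -3*(((Q² + (-2 - Q)*Q) + Q) + 4) = -3*(((Q² + Q*(-2 - Q)) + Q) + 4) = -3*((Q + Q² + Q*(-2 - Q)) + 4) = -3*(4 + Q + Q² + Q*(-2 - Q)) = -12 - 3*Q - 3*Q² - 3*Q*(-2 - Q))
D(-(6 + v)²)³ = (-12 + 3*(-(6 + 4)²))³ = (-12 + 3*(-1*10²))³ = (-12 + 3*(-1*100))³ = (-12 + 3*(-100))³ = (-12 - 300)³ = (-312)³ = -30371328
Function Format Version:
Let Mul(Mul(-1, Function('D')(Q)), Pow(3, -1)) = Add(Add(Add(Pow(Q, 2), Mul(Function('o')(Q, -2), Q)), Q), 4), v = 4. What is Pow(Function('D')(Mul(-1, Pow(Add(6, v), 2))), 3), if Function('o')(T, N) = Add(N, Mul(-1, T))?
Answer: -30371328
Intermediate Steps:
Function('D')(Q) = Add(-12, Mul(-3, Q), Mul(-3, Pow(Q, 2)), Mul(-3, Q, Add(-2, Mul(-1, Q)))) (Function('D')(Q) = Mul(-3, Add(Add(Add(Pow(Q, 2), Mul(Add(-2, Mul(-1, Q)), Q)), Q), 4)) = Mul(-3, Add(Add(Add(Pow(Q, 2), Mul(Q, Add(-2, Mul(-1, Q)))), Q), 4)) = Mul(-3, Add(Add(Q, Pow(Q, 2), Mul(Q, Add(-2, Mul(-1, Q)))), 4)) = Mul(-3, Add(4, Q, Pow(Q, 2), Mul(Q, Add(-2, Mul(-1, Q))))) = Add(-12, Mul(-3, Q), Mul(-3, Pow(Q, 2)), Mul(-3, Q, Add(-2, Mul(-1, Q)))))
Pow(Function('D')(Mul(-1, Pow(Add(6, v), 2))), 3) = Pow(Add(-12, Mul(3, Mul(-1, Pow(Add(6, 4), 2)))), 3) = Pow(Add(-12, Mul(3, Mul(-1, Pow(10, 2)))), 3) = Pow(Add(-12, Mul(3, Mul(-1, 100))), 3) = Pow(Add(-12, Mul(3, -100)), 3) = Pow(Add(-12, -300), 3) = Pow(-312, 3) = -30371328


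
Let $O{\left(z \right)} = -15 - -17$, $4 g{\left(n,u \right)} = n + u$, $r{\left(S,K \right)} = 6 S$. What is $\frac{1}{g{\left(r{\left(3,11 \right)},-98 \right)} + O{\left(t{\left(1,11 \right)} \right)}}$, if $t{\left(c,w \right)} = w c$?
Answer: $- \frac{1}{18} \approx -0.055556$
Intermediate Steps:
$t{\left(c,w \right)} = c w$
$g{\left(n,u \right)} = \frac{n}{4} + \frac{u}{4}$ ($g{\left(n,u \right)} = \frac{n + u}{4} = \frac{n}{4} + \frac{u}{4}$)
$O{\left(z \right)} = 2$ ($O{\left(z \right)} = -15 + 17 = 2$)
$\frac{1}{g{\left(r{\left(3,11 \right)},-98 \right)} + O{\left(t{\left(1,11 \right)} \right)}} = \frac{1}{\left(\frac{6 \cdot 3}{4} + \frac{1}{4} \left(-98\right)\right) + 2} = \frac{1}{\left(\frac{1}{4} \cdot 18 - \frac{49}{2}\right) + 2} = \frac{1}{\left(\frac{9}{2} - \frac{49}{2}\right) + 2} = \frac{1}{-20 + 2} = \frac{1}{-18} = - \frac{1}{18}$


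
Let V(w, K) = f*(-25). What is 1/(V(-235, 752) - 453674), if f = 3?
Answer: -1/453749 ≈ -2.2039e-6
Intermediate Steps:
V(w, K) = -75 (V(w, K) = 3*(-25) = -75)
1/(V(-235, 752) - 453674) = 1/(-75 - 453674) = 1/(-453749) = -1/453749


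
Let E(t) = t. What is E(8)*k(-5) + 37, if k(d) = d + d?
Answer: -43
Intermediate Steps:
k(d) = 2*d
E(8)*k(-5) + 37 = 8*(2*(-5)) + 37 = 8*(-10) + 37 = -80 + 37 = -43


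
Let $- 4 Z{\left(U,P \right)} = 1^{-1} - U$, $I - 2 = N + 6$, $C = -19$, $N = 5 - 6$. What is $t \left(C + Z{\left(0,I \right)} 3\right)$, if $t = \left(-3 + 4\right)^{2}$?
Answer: $- \frac{79}{4} \approx -19.75$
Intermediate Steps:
$N = -1$ ($N = 5 - 6 = -1$)
$I = 7$ ($I = 2 + \left(-1 + 6\right) = 2 + 5 = 7$)
$Z{\left(U,P \right)} = - \frac{1}{4} + \frac{U}{4}$ ($Z{\left(U,P \right)} = - \frac{1^{-1} - U}{4} = - \frac{1 - U}{4} = - \frac{1}{4} + \frac{U}{4}$)
$t = 1$ ($t = 1^{2} = 1$)
$t \left(C + Z{\left(0,I \right)} 3\right) = 1 \left(-19 + \left(- \frac{1}{4} + \frac{1}{4} \cdot 0\right) 3\right) = 1 \left(-19 + \left(- \frac{1}{4} + 0\right) 3\right) = 1 \left(-19 - \frac{3}{4}\right) = 1 \left(- \frac{79}{4}\right) = - \frac{79}{4}$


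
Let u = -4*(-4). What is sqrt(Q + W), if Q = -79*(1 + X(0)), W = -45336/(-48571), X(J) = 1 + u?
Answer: I*sqrt(3352497967446)/48571 ≈ 37.697*I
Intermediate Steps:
u = 16
X(J) = 17 (X(J) = 1 + 16 = 17)
W = 45336/48571 (W = -45336*(-1/48571) = 45336/48571 ≈ 0.93340)
Q = -1422 (Q = -79*(1 + 17) = -79*18 = -1422)
sqrt(Q + W) = sqrt(-1422 + 45336/48571) = sqrt(-69022626/48571) = I*sqrt(3352497967446)/48571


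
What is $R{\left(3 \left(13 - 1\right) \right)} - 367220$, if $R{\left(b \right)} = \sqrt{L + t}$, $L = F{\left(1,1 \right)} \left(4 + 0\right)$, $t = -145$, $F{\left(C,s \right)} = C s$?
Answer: $-367220 + i \sqrt{141} \approx -3.6722 \cdot 10^{5} + 11.874 i$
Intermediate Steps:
$L = 4$ ($L = 1 \cdot 1 \left(4 + 0\right) = 1 \cdot 4 = 4$)
$R{\left(b \right)} = i \sqrt{141}$ ($R{\left(b \right)} = \sqrt{4 - 145} = \sqrt{-141} = i \sqrt{141}$)
$R{\left(3 \left(13 - 1\right) \right)} - 367220 = i \sqrt{141} - 367220 = -367220 + i \sqrt{141}$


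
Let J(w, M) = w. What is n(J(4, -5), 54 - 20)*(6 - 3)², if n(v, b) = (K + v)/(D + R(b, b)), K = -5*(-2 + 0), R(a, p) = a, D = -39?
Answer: -126/5 ≈ -25.200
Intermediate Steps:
K = 10 (K = -5*(-2) = 10)
n(v, b) = (10 + v)/(-39 + b)
n(J(4, -5), 54 - 20)*(6 - 3)² = ((10 + 4)/(-39 + (54 - 20)))*(6 - 3)² = (14/(-39 + 34))*3² = (14/(-5))*9 = -⅕*14*9 = -14/5*9 = -126/5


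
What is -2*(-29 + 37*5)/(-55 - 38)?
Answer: 104/31 ≈ 3.3548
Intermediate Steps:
-2*(-29 + 37*5)/(-55 - 38) = -2*(-29 + 185)/(-93) = -312*(-1)/93 = -2*(-52/31) = 104/31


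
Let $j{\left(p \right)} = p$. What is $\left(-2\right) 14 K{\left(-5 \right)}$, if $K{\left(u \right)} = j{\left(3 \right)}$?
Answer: $-84$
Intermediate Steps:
$K{\left(u \right)} = 3$
$\left(-2\right) 14 K{\left(-5 \right)} = \left(-2\right) 14 \cdot 3 = \left(-28\right) 3 = -84$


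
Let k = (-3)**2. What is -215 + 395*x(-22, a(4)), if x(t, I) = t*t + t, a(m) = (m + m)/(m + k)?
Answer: 182275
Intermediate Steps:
k = 9
a(m) = 2*m/(9 + m) (a(m) = (m + m)/(m + 9) = (2*m)/(9 + m) = 2*m/(9 + m))
x(t, I) = t + t**2 (x(t, I) = t**2 + t = t + t**2)
-215 + 395*x(-22, a(4)) = -215 + 395*(-22*(1 - 22)) = -215 + 395*(-22*(-21)) = -215 + 395*462 = -215 + 182490 = 182275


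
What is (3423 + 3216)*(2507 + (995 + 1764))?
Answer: 34960974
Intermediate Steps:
(3423 + 3216)*(2507 + (995 + 1764)) = 6639*(2507 + 2759) = 6639*5266 = 34960974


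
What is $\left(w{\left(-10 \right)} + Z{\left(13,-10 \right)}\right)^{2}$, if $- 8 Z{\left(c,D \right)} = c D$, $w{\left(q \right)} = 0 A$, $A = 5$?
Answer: $\frac{4225}{16} \approx 264.06$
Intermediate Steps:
$w{\left(q \right)} = 0$ ($w{\left(q \right)} = 0 \cdot 5 = 0$)
$Z{\left(c,D \right)} = - \frac{D c}{8}$ ($Z{\left(c,D \right)} = - \frac{c D}{8} = - \frac{D c}{8}$)
$\left(w{\left(-10 \right)} + Z{\left(13,-10 \right)}\right)^{2} = \left(0 - \left(- \frac{5}{4}\right) 13\right)^{2} = \left(0 + \frac{65}{4}\right)^{2} = \left(\frac{65}{4}\right)^{2} = \frac{4225}{16}$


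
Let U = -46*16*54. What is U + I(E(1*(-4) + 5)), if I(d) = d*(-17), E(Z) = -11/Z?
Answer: -39557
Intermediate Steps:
U = -39744 (U = -736*54 = -39744)
I(d) = -17*d
U + I(E(1*(-4) + 5)) = -39744 - (-187)/(1*(-4) + 5) = -39744 - (-187)/(-4 + 5) = -39744 - (-187)/1 = -39744 - (-187) = -39744 - 17*(-11) = -39744 + 187 = -39557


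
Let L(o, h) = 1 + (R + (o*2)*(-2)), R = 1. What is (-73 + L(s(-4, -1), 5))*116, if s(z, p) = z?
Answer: -6380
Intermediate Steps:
L(o, h) = 2 - 4*o (L(o, h) = 1 + (1 + (o*2)*(-2)) = 1 + (1 + (2*o)*(-2)) = 1 + (1 - 4*o) = 2 - 4*o)
(-73 + L(s(-4, -1), 5))*116 = (-73 + (2 - 4*(-4)))*116 = (-73 + (2 + 16))*116 = (-73 + 18)*116 = -55*116 = -6380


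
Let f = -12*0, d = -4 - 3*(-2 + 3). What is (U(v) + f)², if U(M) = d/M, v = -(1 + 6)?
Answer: 1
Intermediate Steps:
v = -7 (v = -1*7 = -7)
d = -7 (d = -4 - 3*1 = -4 - 3 = -7)
U(M) = -7/M
f = 0
(U(v) + f)² = (-7/(-7) + 0)² = (-7*(-⅐) + 0)² = (1 + 0)² = 1² = 1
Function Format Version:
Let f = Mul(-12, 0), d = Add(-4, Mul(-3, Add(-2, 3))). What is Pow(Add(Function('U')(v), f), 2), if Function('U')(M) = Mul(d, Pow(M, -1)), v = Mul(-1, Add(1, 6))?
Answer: 1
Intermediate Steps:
v = -7 (v = Mul(-1, 7) = -7)
d = -7 (d = Add(-4, Mul(-3, 1)) = Add(-4, -3) = -7)
Function('U')(M) = Mul(-7, Pow(M, -1))
f = 0
Pow(Add(Function('U')(v), f), 2) = Pow(Add(Mul(-7, Pow(-7, -1)), 0), 2) = Pow(Add(Mul(-7, Rational(-1, 7)), 0), 2) = Pow(Add(1, 0), 2) = Pow(1, 2) = 1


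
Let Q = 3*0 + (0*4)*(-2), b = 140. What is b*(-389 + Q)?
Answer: -54460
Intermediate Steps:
Q = 0 (Q = 0 + 0*(-2) = 0 + 0 = 0)
b*(-389 + Q) = 140*(-389 + 0) = 140*(-389) = -54460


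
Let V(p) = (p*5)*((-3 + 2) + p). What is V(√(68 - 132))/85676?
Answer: -80/21419 - 10*I/21419 ≈ -0.003735 - 0.00046688*I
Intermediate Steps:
V(p) = 5*p*(-1 + p) (V(p) = (5*p)*(-1 + p) = 5*p*(-1 + p))
V(√(68 - 132))/85676 = (5*√(68 - 132)*(-1 + √(68 - 132)))/85676 = (5*√(-64)*(-1 + √(-64)))*(1/85676) = (5*(8*I)*(-1 + 8*I))*(1/85676) = (40*I*(-1 + 8*I))*(1/85676) = 10*I*(-1 + 8*I)/21419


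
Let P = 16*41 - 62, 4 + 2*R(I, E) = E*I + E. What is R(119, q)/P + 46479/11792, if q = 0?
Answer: 1253861/318384 ≈ 3.9382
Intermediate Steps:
R(I, E) = -2 + E/2 + E*I/2 (R(I, E) = -2 + (E*I + E)/2 = -2 + (E + E*I)/2 = -2 + (E/2 + E*I/2) = -2 + E/2 + E*I/2)
P = 594 (P = 656 - 62 = 594)
R(119, q)/P + 46479/11792 = (-2 + (½)*0 + (½)*0*119)/594 + 46479/11792 = (-2 + 0 + 0)*(1/594) + 46479*(1/11792) = -2*1/594 + 46479/11792 = -1/297 + 46479/11792 = 1253861/318384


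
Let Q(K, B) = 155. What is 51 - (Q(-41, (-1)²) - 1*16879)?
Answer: 16775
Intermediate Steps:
51 - (Q(-41, (-1)²) - 1*16879) = 51 - (155 - 1*16879) = 51 - (155 - 16879) = 51 - 1*(-16724) = 51 + 16724 = 16775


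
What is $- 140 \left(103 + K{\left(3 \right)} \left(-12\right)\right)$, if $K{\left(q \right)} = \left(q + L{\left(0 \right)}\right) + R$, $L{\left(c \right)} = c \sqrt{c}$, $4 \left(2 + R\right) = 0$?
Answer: $-12740$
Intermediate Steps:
$R = -2$ ($R = -2 + \frac{1}{4} \cdot 0 = -2 + 0 = -2$)
$L{\left(c \right)} = c^{\frac{3}{2}}$
$K{\left(q \right)} = -2 + q$ ($K{\left(q \right)} = \left(q + 0^{\frac{3}{2}}\right) - 2 = \left(q + 0\right) - 2 = q - 2 = -2 + q$)
$- 140 \left(103 + K{\left(3 \right)} \left(-12\right)\right) = - 140 \left(103 + \left(-2 + 3\right) \left(-12\right)\right) = - 140 \left(103 + 1 \left(-12\right)\right) = - 140 \left(103 - 12\right) = \left(-140\right) 91 = -12740$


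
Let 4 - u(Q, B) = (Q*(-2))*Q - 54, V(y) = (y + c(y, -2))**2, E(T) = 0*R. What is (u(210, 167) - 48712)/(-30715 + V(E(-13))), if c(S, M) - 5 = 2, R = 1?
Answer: -6591/5111 ≈ -1.2896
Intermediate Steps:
c(S, M) = 7 (c(S, M) = 5 + 2 = 7)
E(T) = 0 (E(T) = 0*1 = 0)
V(y) = (7 + y)**2 (V(y) = (y + 7)**2 = (7 + y)**2)
u(Q, B) = 58 + 2*Q**2 (u(Q, B) = 4 - ((Q*(-2))*Q - 54) = 4 - ((-2*Q)*Q - 54) = 4 - (-2*Q**2 - 54) = 4 - (-54 - 2*Q**2) = 4 + (54 + 2*Q**2) = 58 + 2*Q**2)
(u(210, 167) - 48712)/(-30715 + V(E(-13))) = ((58 + 2*210**2) - 48712)/(-30715 + (7 + 0)**2) = ((58 + 2*44100) - 48712)/(-30715 + 7**2) = ((58 + 88200) - 48712)/(-30715 + 49) = (88258 - 48712)/(-30666) = 39546*(-1/30666) = -6591/5111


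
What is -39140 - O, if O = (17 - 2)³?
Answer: -42515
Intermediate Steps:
O = 3375 (O = 15³ = 3375)
-39140 - O = -39140 - 1*3375 = -39140 - 3375 = -42515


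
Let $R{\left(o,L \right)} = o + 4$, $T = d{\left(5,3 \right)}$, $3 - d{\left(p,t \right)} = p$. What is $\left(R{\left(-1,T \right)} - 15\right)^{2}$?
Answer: $144$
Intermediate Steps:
$d{\left(p,t \right)} = 3 - p$
$T = -2$ ($T = 3 - 5 = -2$)
$R{\left(o,L \right)} = 4 + o$
$\left(R{\left(-1,T \right)} - 15\right)^{2} = \left(\left(4 - 1\right) - 15\right)^{2} = \left(3 - 15\right)^{2} = \left(-12\right)^{2} = 144$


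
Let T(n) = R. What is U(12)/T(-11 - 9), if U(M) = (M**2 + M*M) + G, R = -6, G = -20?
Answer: -134/3 ≈ -44.667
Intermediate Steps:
T(n) = -6
U(M) = -20 + 2*M**2 (U(M) = (M**2 + M*M) - 20 = (M**2 + M**2) - 20 = 2*M**2 - 20 = -20 + 2*M**2)
U(12)/T(-11 - 9) = (-20 + 2*12**2)/(-6) = (-20 + 2*144)*(-1/6) = (-20 + 288)*(-1/6) = 268*(-1/6) = -134/3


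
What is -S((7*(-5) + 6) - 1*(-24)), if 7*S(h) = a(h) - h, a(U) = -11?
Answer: 6/7 ≈ 0.85714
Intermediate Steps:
S(h) = -11/7 - h/7 (S(h) = (-11 - h)/7 = -11/7 - h/7)
-S((7*(-5) + 6) - 1*(-24)) = -(-11/7 - ((7*(-5) + 6) - 1*(-24))/7) = -(-11/7 - ((-35 + 6) + 24)/7) = -(-11/7 - (-29 + 24)/7) = -(-11/7 - ⅐*(-5)) = -(-11/7 + 5/7) = -1*(-6/7) = 6/7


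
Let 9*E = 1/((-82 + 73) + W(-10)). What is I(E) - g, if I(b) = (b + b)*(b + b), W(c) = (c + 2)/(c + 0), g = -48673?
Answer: 6627364453/136161 ≈ 48673.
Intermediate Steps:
W(c) = (2 + c)/c
E = -5/369 (E = 1/(9*((-82 + 73) + (2 - 10)/(-10))) = 1/(9*(-9 - ⅒*(-8))) = 1/(9*(-9 + ⅘)) = 1/(9*(-41/5)) = (⅑)*(-5/41) = -5/369 ≈ -0.013550)
I(b) = 4*b² (I(b) = (2*b)*(2*b) = 4*b²)
I(E) - g = 4*(-5/369)² - 1*(-48673) = 4*(25/136161) + 48673 = 100/136161 + 48673 = 6627364453/136161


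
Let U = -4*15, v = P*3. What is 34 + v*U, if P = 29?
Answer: -5186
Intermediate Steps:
v = 87 (v = 29*3 = 87)
U = -60
34 + v*U = 34 + 87*(-60) = 34 - 5220 = -5186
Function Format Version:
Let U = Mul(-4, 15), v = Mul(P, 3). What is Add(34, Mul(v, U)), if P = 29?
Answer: -5186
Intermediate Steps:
v = 87 (v = Mul(29, 3) = 87)
U = -60
Add(34, Mul(v, U)) = Add(34, Mul(87, -60)) = Add(34, -5220) = -5186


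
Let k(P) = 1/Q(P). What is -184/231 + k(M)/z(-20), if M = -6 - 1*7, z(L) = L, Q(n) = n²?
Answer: -622151/780780 ≈ -0.79683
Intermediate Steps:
M = -13 (M = -6 - 7 = -13)
k(P) = P⁻² (k(P) = 1/(P²) = P⁻²)
-184/231 + k(M)/z(-20) = -184/231 + 1/((-13)²*(-20)) = -184*1/231 + (1/169)*(-1/20) = -184/231 - 1/3380 = -622151/780780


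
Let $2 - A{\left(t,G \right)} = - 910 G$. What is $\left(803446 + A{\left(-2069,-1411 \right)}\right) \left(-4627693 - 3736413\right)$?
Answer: $4019471507572$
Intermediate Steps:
$A{\left(t,G \right)} = 2 + 910 G$ ($A{\left(t,G \right)} = 2 - - 910 G = 2 + 910 G$)
$\left(803446 + A{\left(-2069,-1411 \right)}\right) \left(-4627693 - 3736413\right) = \left(803446 + \left(2 + 910 \left(-1411\right)\right)\right) \left(-4627693 - 3736413\right) = \left(803446 + \left(2 - 1284010\right)\right) \left(-8364106\right) = \left(803446 - 1284008\right) \left(-8364106\right) = \left(-480562\right) \left(-8364106\right) = 4019471507572$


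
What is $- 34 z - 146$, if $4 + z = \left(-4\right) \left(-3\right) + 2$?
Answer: $-486$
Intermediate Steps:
$z = 10$ ($z = -4 + \left(\left(-4\right) \left(-3\right) + 2\right) = -4 + \left(12 + 2\right) = -4 + 14 = 10$)
$- 34 z - 146 = \left(-34\right) 10 - 146 = -340 - 146 = -486$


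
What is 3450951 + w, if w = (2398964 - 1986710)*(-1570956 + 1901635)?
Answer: 136327191417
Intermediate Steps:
w = 136323740466 (w = 412254*330679 = 136323740466)
3450951 + w = 3450951 + 136323740466 = 136327191417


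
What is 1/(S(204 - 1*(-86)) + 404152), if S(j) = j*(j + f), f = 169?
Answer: 1/537262 ≈ 1.8613e-6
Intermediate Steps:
S(j) = j*(169 + j) (S(j) = j*(j + 169) = j*(169 + j))
1/(S(204 - 1*(-86)) + 404152) = 1/((204 - 1*(-86))*(169 + (204 - 1*(-86))) + 404152) = 1/((204 + 86)*(169 + (204 + 86)) + 404152) = 1/(290*(169 + 290) + 404152) = 1/(290*459 + 404152) = 1/(133110 + 404152) = 1/537262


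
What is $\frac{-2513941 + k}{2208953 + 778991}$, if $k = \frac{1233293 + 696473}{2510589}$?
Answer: $- \frac{6311470691483}{7501499339016} \approx -0.84136$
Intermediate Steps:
$k = \frac{1929766}{2510589}$ ($k = 1929766 \cdot \frac{1}{2510589} = \frac{1929766}{2510589} \approx 0.76865$)
$\frac{-2513941 + k}{2208953 + 778991} = \frac{-2513941 + \frac{1929766}{2510589}}{2208953 + 778991} = - \frac{6311470691483}{2510589 \cdot 2987944} = \left(- \frac{6311470691483}{2510589}\right) \frac{1}{2987944} = - \frac{6311470691483}{7501499339016}$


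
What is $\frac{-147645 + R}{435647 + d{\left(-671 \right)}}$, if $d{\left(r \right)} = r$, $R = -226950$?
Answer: $- \frac{124865}{144992} \approx -0.86119$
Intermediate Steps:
$\frac{-147645 + R}{435647 + d{\left(-671 \right)}} = \frac{-147645 - 226950}{435647 - 671} = - \frac{374595}{434976} = \left(-374595\right) \frac{1}{434976} = - \frac{124865}{144992}$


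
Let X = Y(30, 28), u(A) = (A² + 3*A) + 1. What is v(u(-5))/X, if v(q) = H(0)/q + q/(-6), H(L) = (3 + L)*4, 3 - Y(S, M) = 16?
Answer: 49/858 ≈ 0.057110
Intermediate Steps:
Y(S, M) = -13 (Y(S, M) = 3 - 1*16 = 3 - 16 = -13)
H(L) = 12 + 4*L
u(A) = 1 + A² + 3*A
v(q) = 12/q - q/6 (v(q) = (12 + 4*0)/q + q/(-6) = (12 + 0)/q + q*(-⅙) = 12/q - q/6)
X = -13
v(u(-5))/X = (12/(1 + (-5)² + 3*(-5)) - (1 + (-5)² + 3*(-5))/6)/(-13) = (12/(1 + 25 - 15) - (1 + 25 - 15)/6)*(-1/13) = (12/11 - ⅙*11)*(-1/13) = (12*(1/11) - 11/6)*(-1/13) = (12/11 - 11/6)*(-1/13) = -49/66*(-1/13) = 49/858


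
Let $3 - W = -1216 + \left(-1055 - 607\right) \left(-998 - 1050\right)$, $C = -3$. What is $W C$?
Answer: $10207671$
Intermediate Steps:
$W = -3402557$ ($W = 3 - \left(-1216 + \left(-1055 - 607\right) \left(-998 - 1050\right)\right) = 3 - \left(-1216 - -3403776\right) = 3 - \left(-1216 + 3403776\right) = 3 - 3402560 = -3402557$)
$W C = \left(-3402557\right) \left(-3\right) = 10207671$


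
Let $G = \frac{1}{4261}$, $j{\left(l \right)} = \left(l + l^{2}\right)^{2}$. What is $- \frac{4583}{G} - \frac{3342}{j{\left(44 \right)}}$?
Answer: $- \frac{12759701704757}{653400} \approx -1.9528 \cdot 10^{7}$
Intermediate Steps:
$G = \frac{1}{4261} \approx 0.00023469$
$- \frac{4583}{G} - \frac{3342}{j{\left(44 \right)}} = - 4583 \frac{1}{\frac{1}{4261}} - \frac{3342}{44^{2} \left(1 + 44\right)^{2}} = \left(-4583\right) 4261 - \frac{3342}{1936 \cdot 45^{2}} = -19528163 - \frac{3342}{1936 \cdot 2025} = -19528163 - \frac{3342}{3920400} = -19528163 - \frac{557}{653400} = - \frac{12759701704757}{653400}$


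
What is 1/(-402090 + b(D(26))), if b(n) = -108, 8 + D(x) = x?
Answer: -1/402198 ≈ -2.4863e-6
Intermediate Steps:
D(x) = -8 + x
1/(-402090 + b(D(26))) = 1/(-402090 - 108) = 1/(-402198) = -1/402198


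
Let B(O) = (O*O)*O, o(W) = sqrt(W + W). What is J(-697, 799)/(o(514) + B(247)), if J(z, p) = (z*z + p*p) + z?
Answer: 16930467940399/227081481822701 - 2247026*sqrt(257)/227081481822701 ≈ 0.074557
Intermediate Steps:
J(z, p) = z + p**2 + z**2 (J(z, p) = (z**2 + p**2) + z = (p**2 + z**2) + z = z + p**2 + z**2)
o(W) = sqrt(2)*sqrt(W) (o(W) = sqrt(2*W) = sqrt(2)*sqrt(W))
B(O) = O**3 (B(O) = O**2*O = O**3)
J(-697, 799)/(o(514) + B(247)) = (-697 + 799**2 + (-697)**2)/(sqrt(2)*sqrt(514) + 247**3) = (-697 + 638401 + 485809)/(2*sqrt(257) + 15069223) = 1123513/(15069223 + 2*sqrt(257))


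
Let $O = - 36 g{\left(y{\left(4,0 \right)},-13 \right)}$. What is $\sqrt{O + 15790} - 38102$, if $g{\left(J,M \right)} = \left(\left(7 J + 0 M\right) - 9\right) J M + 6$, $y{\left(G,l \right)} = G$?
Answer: $-38102 + \sqrt{51142} \approx -37876.0$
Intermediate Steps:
$g{\left(J,M \right)} = 6 + J M \left(-9 + 7 J\right)$ ($g{\left(J,M \right)} = \left(\left(7 J + 0\right) - 9\right) J M + 6 = \left(7 J - 9\right) J M + 6 = \left(-9 + 7 J\right) J M + 6 = J \left(-9 + 7 J\right) M + 6 = J M \left(-9 + 7 J\right) + 6 = 6 + J M \left(-9 + 7 J\right)$)
$O = 35352$ ($O = - 36 \left(6 - 36 \left(-13\right) + 7 \left(-13\right) 4^{2}\right) = - 36 \left(6 + 468 + 7 \left(-13\right) 16\right) = - 36 \left(6 + 468 - 1456\right) = \left(-36\right) \left(-982\right) = 35352$)
$\sqrt{O + 15790} - 38102 = \sqrt{35352 + 15790} - 38102 = \sqrt{51142} - 38102 = -38102 + \sqrt{51142}$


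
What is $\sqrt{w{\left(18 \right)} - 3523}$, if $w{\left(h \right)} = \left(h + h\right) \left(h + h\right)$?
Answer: $i \sqrt{2227} \approx 47.191 i$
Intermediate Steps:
$w{\left(h \right)} = 4 h^{2}$ ($w{\left(h \right)} = 2 h 2 h = 4 h^{2}$)
$\sqrt{w{\left(18 \right)} - 3523} = \sqrt{4 \cdot 18^{2} - 3523} = \sqrt{4 \cdot 324 - 3523} = \sqrt{1296 - 3523} = \sqrt{-2227} = i \sqrt{2227}$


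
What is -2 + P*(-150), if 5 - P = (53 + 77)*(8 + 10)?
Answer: 350248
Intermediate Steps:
P = -2335 (P = 5 - (53 + 77)*(8 + 10) = 5 - 130*18 = 5 - 1*2340 = 5 - 2340 = -2335)
-2 + P*(-150) = -2 - 2335*(-150) = -2 + 350250 = 350248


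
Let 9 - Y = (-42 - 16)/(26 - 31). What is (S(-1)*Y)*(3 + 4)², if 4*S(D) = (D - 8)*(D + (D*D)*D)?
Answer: -5733/10 ≈ -573.30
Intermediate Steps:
Y = -13/5 (Y = 9 - (-42 - 16)/(26 - 31) = 9 - (-58)/(-5) = 9 - (-58)*(-1)/5 = 9 - 1*58/5 = 9 - 58/5 = -13/5 ≈ -2.6000)
S(D) = (-8 + D)*(D + D³)/4 (S(D) = ((D - 8)*(D + (D*D)*D))/4 = ((-8 + D)*(D + D²*D))/4 = ((-8 + D)*(D + D³))/4 = (-8 + D)*(D + D³)/4)
(S(-1)*Y)*(3 + 4)² = (((¼)*(-1)*(-8 - 1 + (-1)³ - 8*(-1)²))*(-13/5))*(3 + 4)² = (((¼)*(-1)*(-8 - 1 - 1 - 8*1))*(-13/5))*7² = (((¼)*(-1)*(-8 - 1 - 1 - 8))*(-13/5))*49 = (((¼)*(-1)*(-18))*(-13/5))*49 = ((9/2)*(-13/5))*49 = -117/10*49 = -5733/10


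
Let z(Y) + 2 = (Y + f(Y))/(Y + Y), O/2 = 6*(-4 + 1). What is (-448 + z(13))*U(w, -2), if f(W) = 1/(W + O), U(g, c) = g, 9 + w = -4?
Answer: 134401/23 ≈ 5843.5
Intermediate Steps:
w = -13 (w = -9 - 4 = -13)
O = -36 (O = 2*(6*(-4 + 1)) = 2*(6*(-3)) = 2*(-18) = -36)
f(W) = 1/(-36 + W) (f(W) = 1/(W - 36) = 1/(-36 + W))
z(Y) = -2 + (Y + 1/(-36 + Y))/(2*Y) (z(Y) = -2 + (Y + 1/(-36 + Y))/(Y + Y) = -2 + (Y + 1/(-36 + Y))/((2*Y)) = -2 + (Y + 1/(-36 + Y))*(1/(2*Y)) = -2 + (Y + 1/(-36 + Y))/(2*Y))
(-448 + z(13))*U(w, -2) = (-448 + (½)*(1 - 3*13*(-36 + 13))/(13*(-36 + 13)))*(-13) = (-448 + (½)*(1/13)*(1 - 3*13*(-23))/(-23))*(-13) = (-448 + (½)*(1/13)*(-1/23)*(1 + 897))*(-13) = (-448 + (½)*(1/13)*(-1/23)*898)*(-13) = (-448 - 449/299)*(-13) = -134401/299*(-13) = 134401/23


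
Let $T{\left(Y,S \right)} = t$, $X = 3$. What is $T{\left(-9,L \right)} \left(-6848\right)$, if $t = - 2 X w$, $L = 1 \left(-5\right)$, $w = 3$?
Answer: $123264$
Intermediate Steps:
$L = -5$
$t = -18$ ($t = \left(-2\right) 3 \cdot 3 = \left(-6\right) 3 = -18$)
$T{\left(Y,S \right)} = -18$
$T{\left(-9,L \right)} \left(-6848\right) = \left(-18\right) \left(-6848\right) = 123264$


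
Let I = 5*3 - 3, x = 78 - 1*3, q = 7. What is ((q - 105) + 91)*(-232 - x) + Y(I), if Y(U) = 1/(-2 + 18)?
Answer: 34385/16 ≈ 2149.1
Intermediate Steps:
x = 75 (x = 78 - 3 = 75)
I = 12 (I = 15 - 3 = 12)
Y(U) = 1/16
((q - 105) + 91)*(-232 - x) + Y(I) = ((7 - 105) + 91)*(-232 - 1*75) + 1/16 = (-98 + 91)*(-232 - 75) + 1/16 = -7*(-307) + 1/16 = 2149 + 1/16 = 34385/16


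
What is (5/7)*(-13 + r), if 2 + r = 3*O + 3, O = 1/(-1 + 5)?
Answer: -225/28 ≈ -8.0357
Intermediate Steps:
O = ¼ (O = 1/4 = ¼ ≈ 0.25000)
r = 7/4 (r = -2 + (3*(¼) + 3) = -2 + (¾ + 3) = -2 + 15/4 = 7/4 ≈ 1.7500)
(5/7)*(-13 + r) = (5/7)*(-13 + 7/4) = (5*(⅐))*(-45/4) = (5/7)*(-45/4) = -225/28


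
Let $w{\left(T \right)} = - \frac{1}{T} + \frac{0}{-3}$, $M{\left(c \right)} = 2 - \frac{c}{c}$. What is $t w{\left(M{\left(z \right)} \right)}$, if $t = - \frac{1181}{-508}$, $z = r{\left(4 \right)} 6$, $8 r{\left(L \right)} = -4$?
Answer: $- \frac{1181}{508} \approx -2.3248$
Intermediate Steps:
$r{\left(L \right)} = - \frac{1}{2}$ ($r{\left(L \right)} = \frac{1}{8} \left(-4\right) = - \frac{1}{2}$)
$z = -3$ ($z = \left(- \frac{1}{2}\right) 6 = -3$)
$M{\left(c \right)} = 1$ ($M{\left(c \right)} = 2 - 1 = 1$)
$t = \frac{1181}{508}$ ($t = \left(-1181\right) \left(- \frac{1}{508}\right) = \frac{1181}{508} \approx 2.3248$)
$w{\left(T \right)} = - \frac{1}{T}$ ($w{\left(T \right)} = - \frac{1}{T} + 0 \left(- \frac{1}{3}\right) = - \frac{1}{T} + 0 = - \frac{1}{T}$)
$t w{\left(M{\left(z \right)} \right)} = \frac{1181 \left(- 1^{-1}\right)}{508} = \frac{1181 \left(\left(-1\right) 1\right)}{508} = \frac{1181}{508} \left(-1\right) = - \frac{1181}{508}$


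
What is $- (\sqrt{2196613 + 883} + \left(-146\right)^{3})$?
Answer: $3112136 - 2 \sqrt{549374} \approx 3.1107 \cdot 10^{6}$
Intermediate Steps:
$- (\sqrt{2196613 + 883} + \left(-146\right)^{3}) = - (\sqrt{2197496} - 3112136) = - (2 \sqrt{549374} - 3112136) = - (-3112136 + 2 \sqrt{549374}) = 3112136 - 2 \sqrt{549374}$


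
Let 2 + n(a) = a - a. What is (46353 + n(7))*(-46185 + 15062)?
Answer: -1442582173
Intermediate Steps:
n(a) = -2 (n(a) = -2 + (a - a) = -2 + 0 = -2)
(46353 + n(7))*(-46185 + 15062) = (46353 - 2)*(-46185 + 15062) = 46351*(-31123) = -1442582173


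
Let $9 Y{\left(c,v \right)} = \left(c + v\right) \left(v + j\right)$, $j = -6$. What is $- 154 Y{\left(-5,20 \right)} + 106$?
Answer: $- \frac{10462}{3} \approx -3487.3$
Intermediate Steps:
$Y{\left(c,v \right)} = \frac{\left(-6 + v\right) \left(c + v\right)}{9}$ ($Y{\left(c,v \right)} = \frac{\left(c + v\right) \left(v - 6\right)}{9} = \frac{\left(c + v\right) \left(-6 + v\right)}{9} = \frac{\left(-6 + v\right) \left(c + v\right)}{9}$)
$- 154 Y{\left(-5,20 \right)} + 106 = - 154 \left(\left(- \frac{2}{3}\right) \left(-5\right) - \frac{40}{3} + \frac{20^{2}}{9} + \frac{1}{9} \left(-5\right) 20\right) + 106 = - 154 \left(\frac{10}{3} - \frac{40}{3} + \frac{1}{9} \cdot 400 - \frac{100}{9}\right) + 106 = - 154 \left(\frac{10}{3} - \frac{40}{3} + \frac{400}{9} - \frac{100}{9}\right) + 106 = \left(-154\right) \frac{70}{3} + 106 = - \frac{10780}{3} + 106 = - \frac{10462}{3}$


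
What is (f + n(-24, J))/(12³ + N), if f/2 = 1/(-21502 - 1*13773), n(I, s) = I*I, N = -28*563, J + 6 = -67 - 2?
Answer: -10159199/247559950 ≈ -0.041037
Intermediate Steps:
J = -75 (J = -6 + (-67 - 2) = -6 - 69 = -75)
N = -15764
n(I, s) = I²
f = -2/35275 (f = 2/(-21502 - 1*13773) = 2/(-21502 - 13773) = 2/(-35275) = 2*(-1/35275) = -2/35275 ≈ -5.6697e-5)
(f + n(-24, J))/(12³ + N) = (-2/35275 + (-24)²)/(12³ - 15764) = (-2/35275 + 576)/(1728 - 15764) = (20318398/35275)/(-14036) = (20318398/35275)*(-1/14036) = -10159199/247559950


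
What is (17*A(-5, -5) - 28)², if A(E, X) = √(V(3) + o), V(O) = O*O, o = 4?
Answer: 4541 - 952*√13 ≈ 1108.5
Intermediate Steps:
V(O) = O²
A(E, X) = √13 (A(E, X) = √(3² + 4) = √(9 + 4) = √13)
(17*A(-5, -5) - 28)² = (17*√13 - 28)² = (-28 + 17*√13)²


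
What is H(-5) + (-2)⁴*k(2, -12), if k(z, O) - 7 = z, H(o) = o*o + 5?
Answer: 174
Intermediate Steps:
H(o) = 5 + o² (H(o) = o² + 5 = 5 + o²)
k(z, O) = 7 + z
H(-5) + (-2)⁴*k(2, -12) = (5 + (-5)²) + (-2)⁴*(7 + 2) = (5 + 25) + 16*9 = 30 + 144 = 174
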